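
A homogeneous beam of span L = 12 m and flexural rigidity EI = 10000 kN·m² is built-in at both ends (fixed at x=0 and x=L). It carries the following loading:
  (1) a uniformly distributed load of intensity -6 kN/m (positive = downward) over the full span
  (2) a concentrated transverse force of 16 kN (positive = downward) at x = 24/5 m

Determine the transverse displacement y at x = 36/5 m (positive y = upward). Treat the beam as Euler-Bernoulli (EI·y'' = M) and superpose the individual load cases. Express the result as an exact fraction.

y(36/5) = 185616/9765625 m

Load 1 — uniform load w=-6 kN/m over full span:
  y_1 = -wx²(L-x)²/(24EI) = -(-6)·(36/5)²·(12-(36/5))²/(24·10000) = 11664/390625 m
Load 2 — point force P=16 kN at a=24/5 m (b=L-a=36/5):
  y_2 = -Pa²(L-x)²(3bL-(3b+a)(L-x))/(6L³EI)  [x>a] = -16·(24/5)²·(12-(36/5))²·(3·(36/5)·12-(3·(36/5)+(24/5))·(12-(36/5)))/(6·12³·10000) = -105984/9765625 m
Superposition: y = Σ y_i = 185616/9765625 m ≈ 0.019007 m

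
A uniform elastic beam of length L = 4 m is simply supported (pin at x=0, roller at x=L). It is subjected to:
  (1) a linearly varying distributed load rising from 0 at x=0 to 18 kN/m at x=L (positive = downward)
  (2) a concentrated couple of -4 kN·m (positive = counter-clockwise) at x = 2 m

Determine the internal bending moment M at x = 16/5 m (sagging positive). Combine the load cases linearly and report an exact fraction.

Load 1 — triangular load w₀=18 kN/m (0→w₀ over full span):
  M_1 = w₀Lx/6 - w₀x³/(6L) = 18·4·(16/5)/6 - 18·(16/5)³/(6·4) = 1728/125 kN·m
Load 2 — applied couple M₀=-4 kN·m at a=2 m (b=L-a=2):
  M_2 = M₀x/L - M₀  [x>a] = (-4)·(16/5)/4 - (-4) = 4/5 kN·m
Superposition: M = Σ M_i = 1828/125 kN·m ≈ 14.624000 kN·m

M(16/5) = 1828/125 kN·m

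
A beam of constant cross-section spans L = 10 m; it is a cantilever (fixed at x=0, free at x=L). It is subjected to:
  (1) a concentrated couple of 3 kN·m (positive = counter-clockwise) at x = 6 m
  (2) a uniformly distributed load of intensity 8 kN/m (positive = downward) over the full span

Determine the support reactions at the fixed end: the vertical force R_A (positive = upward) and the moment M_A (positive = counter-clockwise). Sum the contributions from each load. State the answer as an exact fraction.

R_A = 80 kN, M_A = 397 kN·m

Load 1 — applied couple M₀=3 kN·m at a=6 m (b=L-a=4):
  R_A = 0 kN
  M_A = -M₀ = -3 kN·m
Load 2 — uniform load w=8 kN/m over full span:
  R_A = wL = 8·10 = 80 kN
  M_A = wL²/2 = 8·10²/2 = 400 kN·m
Superposition: R_A = 80 kN, M_A = 397 kN·m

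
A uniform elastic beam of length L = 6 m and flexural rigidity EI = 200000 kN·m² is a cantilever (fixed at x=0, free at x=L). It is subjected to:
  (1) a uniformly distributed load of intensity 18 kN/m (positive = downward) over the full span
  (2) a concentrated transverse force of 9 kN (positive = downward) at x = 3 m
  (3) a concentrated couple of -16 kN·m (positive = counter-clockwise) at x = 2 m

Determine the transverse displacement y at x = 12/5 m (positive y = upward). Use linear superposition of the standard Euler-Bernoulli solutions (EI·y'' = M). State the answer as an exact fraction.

y(12/5) = -63359/15625000 m

Load 1 — uniform load w=18 kN/m over full span:
  y_1 = -wx²(x²-4Lx+6L²)/(24EI) = -18·(12/5)²·((12/5)²-4·6·(12/5)+6·6²)/(24·200000) = -13851/3906250 m
Load 2 — point force P=9 kN at a=3 m (b=L-a=3):
  y_2 = -Px²(3a-x)/(6EI)  [x≤a] = -9·(12/5)²·(3·3-(12/5))/(6·200000) = -891/3125000 m
Load 3 — applied couple M₀=-16 kN·m at a=2 m (b=L-a=4):
  y_3 = M₀a(2x-a)/(2EI)  [x>a] = (-16)·2·(2·(12/5)-2)/(2·200000) = -7/31250 m
Superposition: y = Σ y_i = -63359/15625000 m ≈ -0.004055 m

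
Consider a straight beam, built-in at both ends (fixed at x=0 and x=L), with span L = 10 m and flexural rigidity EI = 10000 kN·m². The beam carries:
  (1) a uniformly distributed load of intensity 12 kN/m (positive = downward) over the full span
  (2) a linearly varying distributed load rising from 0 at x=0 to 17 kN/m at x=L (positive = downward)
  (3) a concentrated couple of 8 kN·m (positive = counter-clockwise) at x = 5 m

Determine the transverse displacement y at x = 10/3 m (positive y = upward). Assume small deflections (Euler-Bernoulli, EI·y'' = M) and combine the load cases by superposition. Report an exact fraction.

y(10/3) = -3017/72900 m

Load 1 — uniform load w=12 kN/m over full span:
  y_1 = -wx²(L-x)²/(24EI) = -12·(10/3)²·(10-(10/3))²/(24·10000) = -2/81 m
Load 2 — triangular load w₀=17 kN/m (0→w₀ over full span):
  y_2 = -w₀x²(L-x)²(x+2L)/(120LEI) = -17·(10/3)²·(10-(10/3))²·((10/3)+2·10)/(120·10·10000) = -119/7290 m
Load 3 — applied couple M₀=8 kN·m at a=5 m (b=L-a=5):
  y_3 = (R_Ax³/6 - M_Ax²/2)/EI  [x≤a] with R_A=6/5, M_A=2 = ((6/5)·(10/3)³/6 - 2·(10/3)²/2)/10000 = -1/2700 m
Superposition: y = Σ y_i = -3017/72900 m ≈ -0.041385 m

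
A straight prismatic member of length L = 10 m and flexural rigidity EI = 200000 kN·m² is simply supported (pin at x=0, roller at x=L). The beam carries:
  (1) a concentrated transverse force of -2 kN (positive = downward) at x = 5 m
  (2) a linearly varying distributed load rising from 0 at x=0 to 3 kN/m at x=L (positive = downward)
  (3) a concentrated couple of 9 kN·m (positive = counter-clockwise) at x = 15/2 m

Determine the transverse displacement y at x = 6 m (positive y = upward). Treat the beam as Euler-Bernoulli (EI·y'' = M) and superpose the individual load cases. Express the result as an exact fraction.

Load 1 — point force P=-2 kN at a=5 m (b=L-a=5):
  y_1 = -Pa(L-x)(2Lx-a²-x²)/(6LEI)  [x>a] = -(-2)·5·(10-6)·(2·10·6-5²-6²)/(6·10·200000) = 59/300000 m
Load 2 — triangular load w₀=3 kN/m (0→w₀ over full span):
  y_2 = -w₀x(7L⁴-10L²x²+3x⁴)/(360LEI) = -3·6·(7·10⁴-10·10²·6²+3·6⁴)/(360·10·200000) = -74/78125 m
Load 3 — applied couple M₀=9 kN·m at a=15/2 m (b=L-a=5/2):
  y_3 = (M₀x³/(6L)+C₁x)/EI  [x≤a] with C₁=M₀(3b²-L²)/(6L)=-195/16 = (9·6³/(6·10)+(-195/16)·6)/200000 = -1629/8000000 m
Superposition: y = Σ y_i = -114499/120000000 m ≈ -0.000954 m

y(6) = -114499/120000000 m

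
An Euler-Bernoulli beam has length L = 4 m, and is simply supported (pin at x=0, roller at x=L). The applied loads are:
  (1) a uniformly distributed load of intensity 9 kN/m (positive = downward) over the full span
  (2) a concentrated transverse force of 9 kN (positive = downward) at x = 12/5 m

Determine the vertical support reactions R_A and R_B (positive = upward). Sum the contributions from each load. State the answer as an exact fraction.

R_A = 108/5 kN, R_B = 117/5 kN

Load 1 — uniform load w=9 kN/m over full span:
  R_A = wL/2 = 9·4/2 = 18 kN
  R_B = wL/2 = 9·4/2 = 18 kN
Load 2 — point force P=9 kN at a=12/5 m (b=L-a=8/5):
  R_A = Pb/L = 9·(8/5)/4 = 18/5 kN
  R_B = Pa/L = 9·(12/5)/4 = 27/5 kN
Superposition: R_A = 108/5 kN, R_B = 117/5 kN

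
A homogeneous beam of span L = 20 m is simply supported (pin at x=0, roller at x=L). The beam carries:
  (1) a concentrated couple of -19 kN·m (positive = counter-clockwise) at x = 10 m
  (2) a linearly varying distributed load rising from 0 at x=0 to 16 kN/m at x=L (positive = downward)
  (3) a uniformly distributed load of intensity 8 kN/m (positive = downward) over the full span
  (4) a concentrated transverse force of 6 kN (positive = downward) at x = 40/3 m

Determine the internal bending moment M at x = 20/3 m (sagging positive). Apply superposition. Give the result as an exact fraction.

Load 1 — applied couple M₀=-19 kN·m at a=10 m (b=L-a=10):
  M_1 = M₀x/L  [x≤a] = (-19)·(20/3)/20 = -19/3 kN·m
Load 2 — triangular load w₀=16 kN/m (0→w₀ over full span):
  M_2 = w₀Lx/6 - w₀x³/(6L) = 16·20·(20/3)/6 - 16·(20/3)³/(6·20) = 25600/81 kN·m
Load 3 — uniform load w=8 kN/m over full span:
  M_3 = wx(L-x)/2 = 8·(20/3)·(20-(20/3))/2 = 3200/9 kN·m
Load 4 — point force P=6 kN at a=40/3 m (b=L-a=20/3):
  M_4 = Pbx/L  [x≤a] = 6·(20/3)·(20/3)/20 = 40/3 kN·m
Superposition: M = Σ M_i = 54967/81 kN·m ≈ 678.604938 kN·m

M(20/3) = 54967/81 kN·m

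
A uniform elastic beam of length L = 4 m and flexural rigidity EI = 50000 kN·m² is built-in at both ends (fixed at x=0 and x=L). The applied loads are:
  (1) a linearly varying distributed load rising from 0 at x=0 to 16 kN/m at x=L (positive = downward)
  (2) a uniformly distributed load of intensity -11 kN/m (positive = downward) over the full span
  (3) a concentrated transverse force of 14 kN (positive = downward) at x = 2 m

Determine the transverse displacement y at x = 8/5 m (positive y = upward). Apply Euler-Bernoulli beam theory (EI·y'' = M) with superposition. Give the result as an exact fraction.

Load 1 — triangular load w₀=16 kN/m (0→w₀ over full span):
  y_1 = -w₀x²(L-x)²(x+2L)/(120LEI) = -16·(8/5)²·(4-(8/5))²·((8/5)+2·4)/(120·4·50000) = -4608/48828125 m
Load 2 — uniform load w=-11 kN/m over full span:
  y_2 = -wx²(L-x)²/(24EI) = -(-11)·(8/5)²·(4-(8/5))²/(24·50000) = 264/1953125 m
Load 3 — point force P=14 kN at a=2 m (b=L-a=2):
  y_3 = -Pb²x²(3aL-(3a+b)x)/(6L³EI)  [x≤a] = -14·2²·(8/5)²·(3·2·4-(3·2+2)·(8/5))/(6·4³·50000) = -98/1171875 m
Superposition: y = Σ y_i = -6274/146484375 m ≈ -0.000043 m

y(8/5) = -6274/146484375 m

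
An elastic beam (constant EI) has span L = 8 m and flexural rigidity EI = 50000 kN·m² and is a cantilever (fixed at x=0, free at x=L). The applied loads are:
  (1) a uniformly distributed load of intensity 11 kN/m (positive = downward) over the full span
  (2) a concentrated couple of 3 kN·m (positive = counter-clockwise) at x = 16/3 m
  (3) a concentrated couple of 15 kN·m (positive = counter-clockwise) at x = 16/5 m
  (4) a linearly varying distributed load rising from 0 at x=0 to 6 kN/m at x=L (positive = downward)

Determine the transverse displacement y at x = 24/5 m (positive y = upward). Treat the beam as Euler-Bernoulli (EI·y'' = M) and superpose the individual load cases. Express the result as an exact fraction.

y(24/5) = -3453402/48828125 m

Load 1 — uniform load w=11 kN/m over full span:
  y_1 = -wx²(x²-4Lx+6L²)/(24EI) = -11·(24/5)²·((24/5)²-4·8·(24/5)+6·8²)/(24·50000) = -104544/1953125 m
Load 2 — applied couple M₀=3 kN·m at a=16/3 m (b=L-a=8/3):
  y_2 = M₀x²/(2EI)  [x≤a] = 3·(24/5)²/(2·50000) = 54/78125 m
Load 3 — applied couple M₀=15 kN·m at a=16/5 m (b=L-a=24/5):
  y_3 = M₀a(2x-a)/(2EI)  [x>a] = 15·(16/5)·(2·(24/5)-(16/5))/(2·50000) = 48/15625 m
Load 4 — triangular load w₀=6 kN/m (0→w₀ over full span):
  y_4 = (w₀Lx³/12-w₀L²x²/6-w₀x⁵/(120L))/EI = (6·8·(24/5)³/12-6·8²·(24/5)²/6-6·(24/5)⁵/(120·8))/50000 = -1023552/48828125 m
Superposition: y = Σ y_i = -3453402/48828125 m ≈ -0.070726 m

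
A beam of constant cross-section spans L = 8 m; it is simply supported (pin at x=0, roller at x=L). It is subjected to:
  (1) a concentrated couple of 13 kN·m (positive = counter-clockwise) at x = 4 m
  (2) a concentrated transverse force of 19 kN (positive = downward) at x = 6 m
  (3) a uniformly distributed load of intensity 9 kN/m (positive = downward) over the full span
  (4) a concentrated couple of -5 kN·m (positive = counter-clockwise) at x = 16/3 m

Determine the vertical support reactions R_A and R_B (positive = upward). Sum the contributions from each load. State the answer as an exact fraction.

Load 1 — applied couple M₀=13 kN·m at a=4 m (b=L-a=4):
  R_A = M₀/L = 13/8 kN
  R_B = -M₀/L = -13/8 kN
Load 2 — point force P=19 kN at a=6 m (b=L-a=2):
  R_A = Pb/L = 19·2/8 = 19/4 kN
  R_B = Pa/L = 19·6/8 = 57/4 kN
Load 3 — uniform load w=9 kN/m over full span:
  R_A = wL/2 = 9·8/2 = 36 kN
  R_B = wL/2 = 9·8/2 = 36 kN
Load 4 — applied couple M₀=-5 kN·m at a=16/3 m (b=L-a=8/3):
  R_A = M₀/L = (-5)/8 = -5/8 kN
  R_B = -M₀/L = -(-5)/8 = 5/8 kN
Superposition: R_A = 167/4 kN, R_B = 197/4 kN

R_A = 167/4 kN, R_B = 197/4 kN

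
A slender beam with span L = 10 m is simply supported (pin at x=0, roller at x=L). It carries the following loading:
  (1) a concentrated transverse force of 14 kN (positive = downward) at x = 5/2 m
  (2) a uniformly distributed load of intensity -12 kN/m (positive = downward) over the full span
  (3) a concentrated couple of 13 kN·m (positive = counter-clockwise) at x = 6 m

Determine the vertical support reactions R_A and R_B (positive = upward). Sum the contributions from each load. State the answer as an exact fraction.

R_A = -241/5 kN, R_B = -289/5 kN

Load 1 — point force P=14 kN at a=5/2 m (b=L-a=15/2):
  R_A = Pb/L = 14·(15/2)/10 = 21/2 kN
  R_B = Pa/L = 14·(5/2)/10 = 7/2 kN
Load 2 — uniform load w=-12 kN/m over full span:
  R_A = wL/2 = (-12)·10/2 = -60 kN
  R_B = wL/2 = (-12)·10/2 = -60 kN
Load 3 — applied couple M₀=13 kN·m at a=6 m (b=L-a=4):
  R_A = M₀/L = 13/10 kN
  R_B = -M₀/L = -13/10 kN
Superposition: R_A = -241/5 kN, R_B = -289/5 kN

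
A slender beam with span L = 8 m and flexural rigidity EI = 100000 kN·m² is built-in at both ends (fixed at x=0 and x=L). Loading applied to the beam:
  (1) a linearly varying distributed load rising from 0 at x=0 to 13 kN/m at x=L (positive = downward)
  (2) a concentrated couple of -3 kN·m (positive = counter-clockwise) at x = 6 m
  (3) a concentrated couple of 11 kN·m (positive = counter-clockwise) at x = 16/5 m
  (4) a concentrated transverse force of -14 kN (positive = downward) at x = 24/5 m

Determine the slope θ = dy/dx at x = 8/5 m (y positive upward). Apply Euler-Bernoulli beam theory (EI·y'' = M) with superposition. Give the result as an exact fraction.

θ(8/5) = -3683/29296875 rad

Load 1 — triangular load w₀=13 kN/m (0→w₀ over full span):
  θ_1 = -w₀(2x(L-x)(L-2x)(x+2L)+x²(L-x)²)/(120LEI) = -13·(2·(8/5)·(8-(8/5))·(8-2·(8/5))·((8/5)+2·8)+(8/5)²·(8-(8/5))²)/(120·8·100000) = -1456/5859375 rad
Load 2 — applied couple M₀=-3 kN·m at a=6 m (b=L-a=2):
  θ_2 = (R_Ax²/2 - M_Ax)/EI  [x≤a] with R_A=-27/64, M_A=-15/16 = ((-27/64)·(8/5)²/2 - (-15/16)·(8/5))/100000 = 3/312500 rad
Load 3 — applied couple M₀=11 kN·m at a=16/5 m (b=L-a=24/5):
  θ_3 = (R_Ax²/2 - M_Ax)/EI  [x≤a] with R_A=99/50, M_A=33/25 = ((99/50)·(8/5)²/2 - (33/25)·(8/5))/100000 = 33/7812500 rad
Load 4 — point force P=-14 kN at a=24/5 m (b=L-a=16/5):
  θ_4 = -Pb²x(2aL-(3a+b)x)/(2L³EI)  [x≤a] = -(-14)·(16/5)²·(8/5)·(2·(24/5)·8-(3·(24/5)+(16/5))·(8/5))/(2·8³·100000) = 1064/9765625 rad
Superposition: θ = Σ θ_i = -3683/29296875 rad ≈ -0.000126 rad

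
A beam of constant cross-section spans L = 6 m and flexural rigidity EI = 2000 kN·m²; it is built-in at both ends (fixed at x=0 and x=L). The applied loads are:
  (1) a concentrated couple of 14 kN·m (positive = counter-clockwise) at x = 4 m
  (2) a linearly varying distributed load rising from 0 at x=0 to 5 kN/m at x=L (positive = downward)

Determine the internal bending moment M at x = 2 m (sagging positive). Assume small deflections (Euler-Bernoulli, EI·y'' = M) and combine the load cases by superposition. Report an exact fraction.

M(2) = 31/9 kN·m

Load 1 — applied couple M₀=14 kN·m at a=4 m (b=L-a=2):
  M_1 = R_Ax - M_A  [x≤a] with R_A=28/9, M_A=14/3 = (28/9)·2 - (14/3) = 14/9 kN·m
Load 2 — triangular load w₀=5 kN/m (0→w₀ over full span):
  M_2 = 3w₀Lx/20 - w₀L²/30 - w₀x³/(6L) = 3·5·6·2/20 - 5·6²/30 - 5·2³/(6·6) = 17/9 kN·m
Superposition: M = Σ M_i = 31/9 kN·m ≈ 3.444444 kN·m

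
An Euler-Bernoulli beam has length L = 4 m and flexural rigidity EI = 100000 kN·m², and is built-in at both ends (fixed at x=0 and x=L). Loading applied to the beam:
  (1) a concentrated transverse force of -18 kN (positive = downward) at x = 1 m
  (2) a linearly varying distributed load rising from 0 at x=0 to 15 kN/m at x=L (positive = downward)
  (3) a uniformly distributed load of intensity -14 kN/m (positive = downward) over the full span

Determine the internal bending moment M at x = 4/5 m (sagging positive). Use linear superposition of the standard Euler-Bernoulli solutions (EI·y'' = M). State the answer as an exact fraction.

Load 1 — point force P=-18 kN at a=1 m (b=L-a=3):
  M_1 = Pb²(3a+b)x/L³ - Pab²/L²  [x≤a] = (-18)·3²·(3·1+3)·(4/5)/4³ - (-18)·1·3²/4² = -81/40 kN·m
Load 2 — triangular load w₀=15 kN/m (0→w₀ over full span):
  M_2 = 3w₀Lx/20 - w₀L²/30 - w₀x³/(6L) = 3·15·4·(4/5)/20 - 15·4²/30 - 15·(4/5)³/(6·4) = -28/25 kN·m
Load 3 — uniform load w=-14 kN/m over full span:
  M_3 = wLx/2 - wL²/12 - wx²/2 = (-14)·4·(4/5)/2 - (-14)·4²/12 - (-14)·(4/5)²/2 = 56/75 kN·m
Superposition: M = Σ M_i = -1439/600 kN·m ≈ -2.398333 kN·m

M(4/5) = -1439/600 kN·m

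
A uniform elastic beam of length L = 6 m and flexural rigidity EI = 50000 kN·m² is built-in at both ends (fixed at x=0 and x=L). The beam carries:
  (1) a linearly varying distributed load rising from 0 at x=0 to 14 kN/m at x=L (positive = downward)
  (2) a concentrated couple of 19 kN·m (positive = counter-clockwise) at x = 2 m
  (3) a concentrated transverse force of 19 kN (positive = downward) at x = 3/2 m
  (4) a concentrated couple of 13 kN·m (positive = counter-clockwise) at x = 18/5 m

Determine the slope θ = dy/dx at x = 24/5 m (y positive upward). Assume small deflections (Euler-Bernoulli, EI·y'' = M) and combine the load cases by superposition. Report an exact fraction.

Load 1 — triangular load w₀=14 kN/m (0→w₀ over full span):
  θ_1 = -w₀(2x(L-x)(L-2x)(x+2L)+x²(L-x)²)/(120LEI) = -14·(2·(24/5)·(6-(24/5))·(6-2·(24/5))·((24/5)+2·6)+(24/5)²·(6-(24/5))²)/(120·6·50000) = 504/1953125 rad
Load 2 — applied couple M₀=19 kN·m at a=2 m (b=L-a=4):
  θ_2 = (R_Ax²/2 - M_Ax - M₀(x-a))/EI  [x>a] with R_A=38/9, M_A=0 = ((38/9)·(24/5)²/2 - 0·(24/5) - 19·((24/5)-2))/50000 = -57/625000 rad
Load 3 — point force P=19 kN at a=3/2 m (b=L-a=9/2):
  θ_3 = Pa²(L-x)(2bL-(3b+a)(L-x))/(2L³EI)  [x>a] = 19·(3/2)²·(6-(24/5))·(2·(9/2)·6-(3·(9/2)+(3/2))·(6-(24/5)))/(2·6³·50000) = 171/2000000 rad
Load 4 — applied couple M₀=13 kN·m at a=18/5 m (b=L-a=12/5):
  θ_4 = (R_Ax²/2 - M_Ax - M₀(x-a))/EI  [x>a] with R_A=78/25, M_A=104/25 = ((78/25)·(24/5)²/2 - (104/25)·(24/5) - 13·((24/5)-(18/5)))/50000 = 117/15625000 rad
Superposition: θ = Σ θ_i = 64959/250000000 rad ≈ 0.000260 rad

θ(24/5) = 64959/250000000 rad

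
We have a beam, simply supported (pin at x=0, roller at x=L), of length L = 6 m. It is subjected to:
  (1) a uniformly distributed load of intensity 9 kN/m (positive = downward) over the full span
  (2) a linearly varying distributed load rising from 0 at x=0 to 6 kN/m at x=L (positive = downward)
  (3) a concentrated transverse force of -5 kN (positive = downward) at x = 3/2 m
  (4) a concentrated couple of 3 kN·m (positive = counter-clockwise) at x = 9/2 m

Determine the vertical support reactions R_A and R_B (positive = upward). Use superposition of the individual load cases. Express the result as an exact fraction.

R_A = 119/4 kN, R_B = 149/4 kN

Load 1 — uniform load w=9 kN/m over full span:
  R_A = wL/2 = 9·6/2 = 27 kN
  R_B = wL/2 = 9·6/2 = 27 kN
Load 2 — triangular load w₀=6 kN/m (0→w₀ over full span):
  R_A = w₀L/6 = 6·6/6 = 6 kN
  R_B = w₀L/3 = 6·6/3 = 12 kN
Load 3 — point force P=-5 kN at a=3/2 m (b=L-a=9/2):
  R_A = Pb/L = (-5)·(9/2)/6 = -15/4 kN
  R_B = Pa/L = (-5)·(3/2)/6 = -5/4 kN
Load 4 — applied couple M₀=3 kN·m at a=9/2 m (b=L-a=3/2):
  R_A = M₀/L = 3/6 = 1/2 kN
  R_B = -M₀/L = -3/6 = -1/2 kN
Superposition: R_A = 119/4 kN, R_B = 149/4 kN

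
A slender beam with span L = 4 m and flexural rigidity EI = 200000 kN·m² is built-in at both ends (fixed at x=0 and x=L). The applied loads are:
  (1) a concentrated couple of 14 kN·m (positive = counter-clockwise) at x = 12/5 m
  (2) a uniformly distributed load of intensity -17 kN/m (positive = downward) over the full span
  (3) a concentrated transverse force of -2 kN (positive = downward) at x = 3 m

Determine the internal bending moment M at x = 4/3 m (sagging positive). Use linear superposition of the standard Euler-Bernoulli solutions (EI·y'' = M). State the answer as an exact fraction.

M(4/3) = -9643/1800 kN·m

Load 1 — applied couple M₀=14 kN·m at a=12/5 m (b=L-a=8/5):
  M_1 = R_Ax - M_A  [x≤a] with R_A=126/25, M_A=112/25 = (126/25)·(4/3) - (112/25) = 56/25 kN·m
Load 2 — uniform load w=-17 kN/m over full span:
  M_2 = wLx/2 - wL²/12 - wx²/2 = (-17)·4·(4/3)/2 - (-17)·4²/12 - (-17)·(4/3)²/2 = -68/9 kN·m
Load 3 — point force P=-2 kN at a=3 m (b=L-a=1):
  M_3 = Pb²(3a+b)x/L³ - Pab²/L²  [x≤a] = (-2)·1²·(3·3+1)·(4/3)/4³ - (-2)·3·1²/4² = -1/24 kN·m
Superposition: M = Σ M_i = -9643/1800 kN·m ≈ -5.357222 kN·m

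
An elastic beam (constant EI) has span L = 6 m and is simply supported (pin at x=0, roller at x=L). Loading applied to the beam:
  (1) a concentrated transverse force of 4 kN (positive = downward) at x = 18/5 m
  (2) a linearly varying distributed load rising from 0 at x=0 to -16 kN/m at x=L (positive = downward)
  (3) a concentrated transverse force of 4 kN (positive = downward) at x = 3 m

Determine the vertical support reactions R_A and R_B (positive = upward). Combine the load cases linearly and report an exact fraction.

Load 1 — point force P=4 kN at a=18/5 m (b=L-a=12/5):
  R_A = Pb/L = 4·(12/5)/6 = 8/5 kN
  R_B = Pa/L = 4·(18/5)/6 = 12/5 kN
Load 2 — triangular load w₀=-16 kN/m (0→w₀ over full span):
  R_A = w₀L/6 = (-16)·6/6 = -16 kN
  R_B = w₀L/3 = (-16)·6/3 = -32 kN
Load 3 — point force P=4 kN at a=3 m (b=L-a=3):
  R_A = Pb/L = 4·3/6 = 2 kN
  R_B = Pa/L = 4·3/6 = 2 kN
Superposition: R_A = -62/5 kN, R_B = -138/5 kN

R_A = -62/5 kN, R_B = -138/5 kN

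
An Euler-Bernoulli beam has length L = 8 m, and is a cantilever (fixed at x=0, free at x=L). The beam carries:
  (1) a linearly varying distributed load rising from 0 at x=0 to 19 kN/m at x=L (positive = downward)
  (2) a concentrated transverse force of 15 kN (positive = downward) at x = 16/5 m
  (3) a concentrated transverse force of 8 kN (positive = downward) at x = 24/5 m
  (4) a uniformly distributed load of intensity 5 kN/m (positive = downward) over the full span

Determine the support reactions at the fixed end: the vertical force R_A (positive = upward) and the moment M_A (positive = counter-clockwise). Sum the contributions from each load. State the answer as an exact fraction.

Load 1 — triangular load w₀=19 kN/m (0→w₀ over full span):
  R_A = w₀L/2 = 19·8/2 = 76 kN
  M_A = w₀L²/3 = 19·8²/3 = 1216/3 kN·m
Load 2 — point force P=15 kN at a=16/5 m (b=L-a=24/5):
  R_A = P = 15 kN
  M_A = Pa = 15·(16/5) = 48 kN·m
Load 3 — point force P=8 kN at a=24/5 m (b=L-a=16/5):
  R_A = P = 8 kN
  M_A = Pa = 8·(24/5) = 192/5 kN·m
Load 4 — uniform load w=5 kN/m over full span:
  R_A = wL = 5·8 = 40 kN
  M_A = wL²/2 = 5·8²/2 = 160 kN·m
Superposition: R_A = 139 kN, M_A = 9776/15 kN·m

R_A = 139 kN, M_A = 9776/15 kN·m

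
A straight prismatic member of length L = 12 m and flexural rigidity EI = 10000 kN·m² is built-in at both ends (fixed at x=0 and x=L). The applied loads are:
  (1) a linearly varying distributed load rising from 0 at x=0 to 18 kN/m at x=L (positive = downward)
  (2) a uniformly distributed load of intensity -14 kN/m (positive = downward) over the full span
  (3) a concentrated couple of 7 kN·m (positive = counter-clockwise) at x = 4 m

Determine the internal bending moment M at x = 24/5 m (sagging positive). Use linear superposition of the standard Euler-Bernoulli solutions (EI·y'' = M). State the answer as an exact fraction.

Load 1 — triangular load w₀=18 kN/m (0→w₀ over full span):
  M_1 = 3w₀Lx/20 - w₀L²/30 - w₀x³/(6L) = 3·18·12·(24/5)/20 - 18·12²/30 - 18·(24/5)³/(6·12) = 5184/125 kN·m
Load 2 — uniform load w=-14 kN/m over full span:
  M_2 = wLx/2 - wL²/12 - wx²/2 = (-14)·12·(24/5)/2 - (-14)·12²/12 - (-14)·(24/5)²/2 = -1848/25 kN·m
Load 3 — applied couple M₀=7 kN·m at a=4 m (b=L-a=8):
  M_3 = R_Ax - M_A - M₀  [x>a] with R_A=7/9, M_A=0 = (7/9)·(24/5) - 0 - 7 = -49/15 kN·m
Superposition: M = Σ M_i = -13393/375 kN·m ≈ -35.714667 kN·m

M(24/5) = -13393/375 kN·m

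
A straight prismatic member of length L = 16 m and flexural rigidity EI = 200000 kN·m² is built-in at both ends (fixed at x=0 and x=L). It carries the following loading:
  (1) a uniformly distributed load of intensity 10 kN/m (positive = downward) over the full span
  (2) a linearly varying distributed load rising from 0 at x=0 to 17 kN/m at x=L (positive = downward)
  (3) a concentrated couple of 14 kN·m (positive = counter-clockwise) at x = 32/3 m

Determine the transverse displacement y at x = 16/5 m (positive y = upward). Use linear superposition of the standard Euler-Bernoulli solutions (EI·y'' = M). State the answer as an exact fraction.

Load 1 — uniform load w=10 kN/m over full span:
  y_1 = -wx²(L-x)²/(24EI) = -10·(16/5)²·(16-(16/5))²/(24·200000) = -4096/1171875 m
Load 2 — triangular load w₀=17 kN/m (0→w₀ over full span):
  y_2 = -w₀x²(L-x)²(x+2L)/(120LEI) = -17·(16/5)²·(16-(16/5))²·((16/5)+2·16)/(120·16·200000) = -382976/146484375 m
Load 3 — applied couple M₀=14 kN·m at a=32/3 m (b=L-a=16/3):
  y_3 = (R_Ax³/6 - M_Ax²/2)/EI  [x≤a] with R_A=7/6, M_A=14/3 = ((7/6)·(16/5)³/6 - (14/3)·(16/5)²/2)/200000 = -308/3515625 m
Superposition: y = Σ y_i = -2723428/439453125 m ≈ -0.006197 m

y(16/5) = -2723428/439453125 m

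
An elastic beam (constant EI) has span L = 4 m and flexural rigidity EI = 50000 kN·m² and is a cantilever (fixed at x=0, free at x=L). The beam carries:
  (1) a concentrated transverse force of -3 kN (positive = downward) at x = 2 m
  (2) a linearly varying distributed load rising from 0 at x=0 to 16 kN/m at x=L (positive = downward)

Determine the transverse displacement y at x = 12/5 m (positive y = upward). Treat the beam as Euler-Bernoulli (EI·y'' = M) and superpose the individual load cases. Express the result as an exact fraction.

Load 1 — point force P=-3 kN at a=2 m (b=L-a=2):
  y_1 = -Pa²(3x-a)/(6EI)  [x>a] = -(-3)·2²·(3·(12/5)-2)/(6·50000) = 13/62500 m
Load 2 — triangular load w₀=16 kN/m (0→w₀ over full span):
  y_2 = (w₀Lx³/12-w₀L²x²/6-w₀x⁵/(120L))/EI = (16·4·(12/5)³/12-16·4²·(12/5)²/6-16·(12/5)⁵/(120·4))/50000 = -170592/48828125 m
Superposition: y = Σ y_i = -641743/195312500 m ≈ -0.003286 m

y(12/5) = -641743/195312500 m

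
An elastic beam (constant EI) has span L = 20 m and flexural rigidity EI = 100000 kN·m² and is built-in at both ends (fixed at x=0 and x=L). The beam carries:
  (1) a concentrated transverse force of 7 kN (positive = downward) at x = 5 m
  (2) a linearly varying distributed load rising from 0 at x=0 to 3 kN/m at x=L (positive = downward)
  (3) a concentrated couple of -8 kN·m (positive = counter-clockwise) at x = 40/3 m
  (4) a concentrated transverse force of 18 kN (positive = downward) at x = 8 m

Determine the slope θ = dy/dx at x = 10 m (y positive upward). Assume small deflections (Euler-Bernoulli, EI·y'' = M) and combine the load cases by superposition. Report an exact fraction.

θ(10) = 2179/8000000 rad

Load 1 — point force P=7 kN at a=5 m (b=L-a=15):
  θ_1 = Pa²(L-x)(2bL-(3b+a)(L-x))/(2L³EI)  [x>a] = 7·5²·(20-10)·(2·15·20-(3·15+5)·(20-10))/(2·20³·100000) = 7/64000 rad
Load 2 — triangular load w₀=3 kN/m (0→w₀ over full span):
  θ_2 = -w₀(2x(L-x)(L-2x)(x+2L)+x²(L-x)²)/(120LEI) = -3·(2·10·(20-10)·(20-2·10)·(10+2·20)+10²·(20-10)²)/(120·20·100000) = -1/8000 rad
Load 3 — applied couple M₀=-8 kN·m at a=40/3 m (b=L-a=20/3):
  θ_3 = (R_Ax²/2 - M_Ax)/EI  [x≤a] with R_A=-8/15, M_A=-8/3 = ((-8/15)·10²/2 - (-8/3)·10)/100000 = 0 rad
Load 4 — point force P=18 kN at a=8 m (b=L-a=12):
  θ_4 = Pa²(L-x)(2bL-(3b+a)(L-x))/(2L³EI)  [x>a] = 18·8²·(20-10)·(2·12·20-(3·12+8)·(20-10))/(2·20³·100000) = 9/31250 rad
Superposition: θ = Σ θ_i = 2179/8000000 rad ≈ 0.000272 rad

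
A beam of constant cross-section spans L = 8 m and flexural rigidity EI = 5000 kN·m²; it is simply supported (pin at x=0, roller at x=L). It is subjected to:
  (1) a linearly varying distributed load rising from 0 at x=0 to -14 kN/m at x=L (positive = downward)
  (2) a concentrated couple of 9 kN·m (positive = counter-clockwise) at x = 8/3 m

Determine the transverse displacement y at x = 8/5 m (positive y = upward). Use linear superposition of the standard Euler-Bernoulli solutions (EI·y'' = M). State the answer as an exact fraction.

Load 1 — triangular load w₀=-14 kN/m (0→w₀ over full span):
  y_1 = -w₀x(7L⁴-10L²x²+3x⁴)/(360LEI) = -(-14)·(8/5)·(7·8⁴-10·8²·(8/5)²+3·(8/5)⁴)/(360·8·5000) = 1232896/29296875 m
Load 2 — applied couple M₀=9 kN·m at a=8/3 m (b=L-a=16/3):
  y_2 = (M₀x³/(6L)+C₁x)/EI  [x≤a] with C₁=M₀(3b²-L²)/(6L)=4 = (9·(8/5)³/(6·8)+4·(8/5))/5000 = 112/78125 m
Superposition: y = Σ y_i = 1274896/29296875 m ≈ 0.043516 m

y(8/5) = 1274896/29296875 m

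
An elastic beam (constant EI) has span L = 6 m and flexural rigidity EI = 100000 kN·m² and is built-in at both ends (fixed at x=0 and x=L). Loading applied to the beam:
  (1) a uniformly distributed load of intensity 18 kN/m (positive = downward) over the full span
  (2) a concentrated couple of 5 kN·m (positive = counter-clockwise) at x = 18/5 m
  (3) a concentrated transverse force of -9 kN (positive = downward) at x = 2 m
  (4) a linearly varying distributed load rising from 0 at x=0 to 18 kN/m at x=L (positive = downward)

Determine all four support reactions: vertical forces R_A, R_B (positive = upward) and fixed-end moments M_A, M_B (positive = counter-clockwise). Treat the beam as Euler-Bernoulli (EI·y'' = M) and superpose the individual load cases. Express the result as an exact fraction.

R_A = 971/15 kN, M_A = 346/5 kN·m, R_B = 1324/15 kN, M_B = -409/5 kN·m

Load 1 — uniform load w=18 kN/m over full span:
  R_A = wL/2 = 18·6/2 = 54 kN
  M_A = wL²/12 = 18·6²/12 = 54 kN·m
  R_B = wL/2 = 18·6/2 = 54 kN
  M_B = -wL²/12 = -18·6²/12 = -54 kN·m
Load 2 — applied couple M₀=5 kN·m at a=18/5 m (b=L-a=12/5):
  R_A = 6M₀ab/L³ = 6·5·(18/5)·(12/5)/6³ = 6/5 kN
  M_A = M₀b(2a-b)/L² = 5·(12/5)·(2·(18/5)-(12/5))/6² = 8/5 kN·m
  R_B = -6M₀ab/L³ = -6·5·(18/5)·(12/5)/6³ = -6/5 kN
  M_B = M₀a(2b-a)/L² = 5·(18/5)·(2·(12/5)-(18/5))/6² = 3/5 kN·m
Load 3 — point force P=-9 kN at a=2 m (b=L-a=4):
  R_A = Pb²(3a+b)/L³ = (-9)·4²·(3·2+4)/6³ = -20/3 kN
  M_A = Pab²/L² = (-9)·2·4²/6² = -8 kN·m
  R_B = Pa²(a+3b)/L³ = (-9)·2²·(2+3·4)/6³ = -7/3 kN
  M_B = -Pa²b/L² = -(-9)·2²·4/6² = 4 kN·m
Load 4 — triangular load w₀=18 kN/m (0→w₀ over full span):
  R_A = 3w₀L/20 = 3·18·6/20 = 81/5 kN
  M_A = w₀L²/30 = 18·6²/30 = 108/5 kN·m
  R_B = 7w₀L/20 = 7·18·6/20 = 189/5 kN
  M_B = -w₀L²/20 = -18·6²/20 = -162/5 kN·m
Superposition: R_A = 971/15 kN, M_A = 346/5 kN·m, R_B = 1324/15 kN, M_B = -409/5 kN·m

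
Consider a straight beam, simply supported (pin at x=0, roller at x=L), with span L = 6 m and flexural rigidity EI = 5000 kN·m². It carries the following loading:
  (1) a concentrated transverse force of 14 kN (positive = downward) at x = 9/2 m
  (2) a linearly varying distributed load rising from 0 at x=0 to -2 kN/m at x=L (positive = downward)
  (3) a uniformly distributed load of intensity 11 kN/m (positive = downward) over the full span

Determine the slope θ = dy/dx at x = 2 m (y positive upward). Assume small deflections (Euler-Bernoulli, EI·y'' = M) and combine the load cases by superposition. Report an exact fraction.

Load 1 — point force P=14 kN at a=9/2 m (b=L-a=3/2):
  θ_1 = -Pb(L²-b²-3x²)/(6LEI)  [x≤a] = -14·(3/2)·(6²-(3/2)²-3·2²)/(6·6·5000) = -203/80000 rad
Load 2 — triangular load w₀=-2 kN/m (0→w₀ over full span):
  θ_2 = -w₀(7L⁴-30L²x²+15x⁴)/(360LEI) = -(-2)·(7·6⁴-30·6²·2²+15·2⁴)/(360·6·5000) = 26/28125 rad
Load 3 — uniform load w=11 kN/m over full span:
  θ_3 = -w(L³-6Lx²+4x³)/(24EI) = -11·(6³-6·6·2²+4·2³)/(24·5000) = -143/15000 rad
Superposition: θ = Σ θ_i = -40127/3600000 rad ≈ -0.011146 rad

θ(2) = -40127/3600000 rad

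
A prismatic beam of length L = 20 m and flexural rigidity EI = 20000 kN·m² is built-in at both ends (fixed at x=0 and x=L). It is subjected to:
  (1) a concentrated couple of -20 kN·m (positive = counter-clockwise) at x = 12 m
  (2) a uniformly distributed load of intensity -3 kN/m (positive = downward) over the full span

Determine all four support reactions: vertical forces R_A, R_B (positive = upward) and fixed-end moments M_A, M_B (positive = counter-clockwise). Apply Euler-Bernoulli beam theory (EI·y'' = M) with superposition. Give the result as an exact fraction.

Load 1 — applied couple M₀=-20 kN·m at a=12 m (b=L-a=8):
  R_A = 6M₀ab/L³ = 6·(-20)·12·8/20³ = -36/25 kN
  M_A = M₀b(2a-b)/L² = (-20)·8·(2·12-8)/20² = -32/5 kN·m
  R_B = -6M₀ab/L³ = -6·(-20)·12·8/20³ = 36/25 kN
  M_B = M₀a(2b-a)/L² = (-20)·12·(2·8-12)/20² = -12/5 kN·m
Load 2 — uniform load w=-3 kN/m over full span:
  R_A = wL/2 = (-3)·20/2 = -30 kN
  M_A = wL²/12 = (-3)·20²/12 = -100 kN·m
  R_B = wL/2 = (-3)·20/2 = -30 kN
  M_B = -wL²/12 = -(-3)·20²/12 = 100 kN·m
Superposition: R_A = -786/25 kN, M_A = -532/5 kN·m, R_B = -714/25 kN, M_B = 488/5 kN·m

R_A = -786/25 kN, M_A = -532/5 kN·m, R_B = -714/25 kN, M_B = 488/5 kN·m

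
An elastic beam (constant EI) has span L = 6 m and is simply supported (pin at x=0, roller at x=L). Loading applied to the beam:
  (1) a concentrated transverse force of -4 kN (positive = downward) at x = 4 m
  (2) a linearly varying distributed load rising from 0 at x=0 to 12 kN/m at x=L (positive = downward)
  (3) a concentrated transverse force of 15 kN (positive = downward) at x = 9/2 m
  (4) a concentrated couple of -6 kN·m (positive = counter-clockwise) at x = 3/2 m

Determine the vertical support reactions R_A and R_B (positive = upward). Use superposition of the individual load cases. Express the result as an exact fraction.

Load 1 — point force P=-4 kN at a=4 m (b=L-a=2):
  R_A = Pb/L = (-4)·2/6 = -4/3 kN
  R_B = Pa/L = (-4)·4/6 = -8/3 kN
Load 2 — triangular load w₀=12 kN/m (0→w₀ over full span):
  R_A = w₀L/6 = 12·6/6 = 12 kN
  R_B = w₀L/3 = 12·6/3 = 24 kN
Load 3 — point force P=15 kN at a=9/2 m (b=L-a=3/2):
  R_A = Pb/L = 15·(3/2)/6 = 15/4 kN
  R_B = Pa/L = 15·(9/2)/6 = 45/4 kN
Load 4 — applied couple M₀=-6 kN·m at a=3/2 m (b=L-a=9/2):
  R_A = M₀/L = (-6)/6 = -1 kN
  R_B = -M₀/L = -(-6)/6 = 1 kN
Superposition: R_A = 161/12 kN, R_B = 403/12 kN

R_A = 161/12 kN, R_B = 403/12 kN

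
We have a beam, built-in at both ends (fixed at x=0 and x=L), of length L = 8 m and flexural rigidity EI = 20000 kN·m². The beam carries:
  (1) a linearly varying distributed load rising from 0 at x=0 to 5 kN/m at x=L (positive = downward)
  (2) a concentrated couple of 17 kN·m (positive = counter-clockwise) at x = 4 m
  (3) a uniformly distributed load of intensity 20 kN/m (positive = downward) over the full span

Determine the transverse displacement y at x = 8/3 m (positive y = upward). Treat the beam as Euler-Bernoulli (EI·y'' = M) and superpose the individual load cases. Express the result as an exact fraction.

y(8/3) = -17611/1822500 m

Load 1 — triangular load w₀=5 kN/m (0→w₀ over full span):
  y_1 = -w₀x²(L-x)²(x+2L)/(120LEI) = -5·(8/3)²·(8-(8/3))²·((8/3)+2·8)/(120·8·20000) = -448/455625 m
Load 2 — applied couple M₀=17 kN·m at a=4 m (b=L-a=4):
  y_2 = (R_Ax³/6 - M_Ax²/2)/EI  [x≤a] with R_A=51/16, M_A=17/4 = ((51/16)·(8/3)³/6 - (17/4)·(8/3)²/2)/20000 = -17/67500 m
Load 3 — uniform load w=20 kN/m over full span:
  y_3 = -wx²(L-x)²/(24EI) = -20·(8/3)²·(8-(8/3))²/(24·20000) = -256/30375 m
Superposition: y = Σ y_i = -17611/1822500 m ≈ -0.009663 m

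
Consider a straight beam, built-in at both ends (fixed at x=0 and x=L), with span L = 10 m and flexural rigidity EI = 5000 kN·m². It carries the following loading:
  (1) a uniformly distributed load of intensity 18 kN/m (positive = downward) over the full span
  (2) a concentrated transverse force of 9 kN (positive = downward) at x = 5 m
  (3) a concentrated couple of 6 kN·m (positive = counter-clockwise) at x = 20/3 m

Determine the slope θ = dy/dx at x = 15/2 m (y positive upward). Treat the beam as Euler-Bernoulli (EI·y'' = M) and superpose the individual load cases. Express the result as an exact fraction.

Load 1 — uniform load w=18 kN/m over full span:
  θ_1 = -wx(L-x)(L-2x)/(12EI) = -18·(15/2)·(10-(15/2))·(10-2·(15/2))/(12·5000) = 9/320 rad
Load 2 — point force P=9 kN at a=5 m (b=L-a=5):
  θ_2 = Pa²(L-x)(2bL-(3b+a)(L-x))/(2L³EI)  [x>a] = 9·5²·(10-(15/2))·(2·5·10-(3·5+5)·(10-(15/2)))/(2·10³·5000) = 9/3200 rad
Load 3 — applied couple M₀=6 kN·m at a=20/3 m (b=L-a=10/3):
  θ_3 = (R_Ax²/2 - M_Ax - M₀(x-a))/EI  [x>a] with R_A=4/5, M_A=2 = ((4/5)·(15/2)²/2 - 2·(15/2) - 6·((15/2)-(20/3)))/5000 = 1/2000 rad
Superposition: θ = Σ θ_i = 503/16000 rad ≈ 0.031438 rad

θ(15/2) = 503/16000 rad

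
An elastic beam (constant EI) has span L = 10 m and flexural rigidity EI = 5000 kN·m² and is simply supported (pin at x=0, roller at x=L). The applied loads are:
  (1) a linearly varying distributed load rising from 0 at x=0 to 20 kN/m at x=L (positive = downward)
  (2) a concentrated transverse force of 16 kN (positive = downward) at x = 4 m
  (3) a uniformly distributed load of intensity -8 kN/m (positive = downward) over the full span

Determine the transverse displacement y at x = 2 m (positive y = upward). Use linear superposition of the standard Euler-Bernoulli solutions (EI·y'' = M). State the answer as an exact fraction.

Load 1 — triangular load w₀=20 kN/m (0→w₀ over full span):
  y_1 = -w₀x(7L⁴-10L²x²+3x⁴)/(360LEI) = -20·2·(7·10⁴-10·10²·2²+3·2⁴)/(360·10·5000) = -1376/9375 m
Load 2 — point force P=16 kN at a=4 m (b=L-a=6):
  y_2 = -Pbx(L²-b²-x²)/(6LEI)  [x≤a] = -16·6·2·(10²-6²-2²)/(6·10·5000) = -24/625 m
Load 3 — uniform load w=-8 kN/m over full span:
  y_3 = -wx(L³-2Lx²+x³)/(24EI) = -(-8)·2·(10³-2·10·2²+2³)/(24·5000) = 232/1875 m
Superposition: y = Σ y_i = -192/3125 m ≈ -0.061440 m

y(2) = -192/3125 m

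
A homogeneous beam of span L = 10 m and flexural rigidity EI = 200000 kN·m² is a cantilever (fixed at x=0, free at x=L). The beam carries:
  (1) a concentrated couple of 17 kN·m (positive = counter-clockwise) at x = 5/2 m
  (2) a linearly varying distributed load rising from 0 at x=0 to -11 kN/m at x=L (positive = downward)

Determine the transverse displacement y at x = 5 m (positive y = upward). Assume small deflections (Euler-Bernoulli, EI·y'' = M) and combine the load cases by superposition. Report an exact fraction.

Load 1 — applied couple M₀=17 kN·m at a=5/2 m (b=L-a=15/2):
  y_1 = M₀a(2x-a)/(2EI)  [x>a] = 17·(5/2)·(2·5-(5/2))/(2·200000) = 51/64000 m
Load 2 — triangular load w₀=-11 kN/m (0→w₀ over full span):
  y_2 = (w₀Lx³/12-w₀L²x²/6-w₀x⁵/(120L))/EI = ((-11)·10·5³/12-(-11)·10²·5²/6-(-11)·5⁵/(120·10))/200000 = 1331/76800 m
Superposition: y = Σ y_i = 6961/384000 m ≈ 0.018128 m

y(5) = 6961/384000 m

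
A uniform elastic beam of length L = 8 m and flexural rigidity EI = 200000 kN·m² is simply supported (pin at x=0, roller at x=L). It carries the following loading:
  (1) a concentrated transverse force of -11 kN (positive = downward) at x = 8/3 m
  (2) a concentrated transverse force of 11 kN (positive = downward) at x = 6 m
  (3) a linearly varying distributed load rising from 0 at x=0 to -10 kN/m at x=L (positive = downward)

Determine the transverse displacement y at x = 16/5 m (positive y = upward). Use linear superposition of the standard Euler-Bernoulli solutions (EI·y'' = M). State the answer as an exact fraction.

y(16/5) = 2906339/2109375000 m

Load 1 — point force P=-11 kN at a=8/3 m (b=L-a=16/3):
  y_1 = -Pa(L-x)(2Lx-a²-x²)/(6LEI)  [x>a] = -(-11)·(8/3)·(8-(16/5))·(2·8·(16/5)-(8/3)²-(16/5)²)/(6·8·200000) = 5236/10546875 m
Load 2 — point force P=11 kN at a=6 m (b=L-a=2):
  y_2 = -Pbx(L²-b²-x²)/(6LEI)  [x≤a] = -11·2·(16/5)·(8²-2²-(16/5)²)/(6·8·200000) = -3421/9375000 m
Load 3 — triangular load w₀=-10 kN/m (0→w₀ over full span):
  y_3 = -w₀x(7L⁴-10L²x²+3x⁴)/(360LEI) = -(-10)·(16/5)·(7·8⁴-10·8²·(16/5)²+3·(16/5)⁴)/(360·8·200000) = 36512/29296875 m
Superposition: y = Σ y_i = 2906339/2109375000 m ≈ 0.001378 m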